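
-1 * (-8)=8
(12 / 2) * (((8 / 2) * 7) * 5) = 840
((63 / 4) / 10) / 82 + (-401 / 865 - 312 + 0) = -177293437 / 567440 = -312.44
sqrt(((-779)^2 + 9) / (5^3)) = sqrt(121370) / 5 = 69.68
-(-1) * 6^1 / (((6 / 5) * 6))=5 / 6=0.83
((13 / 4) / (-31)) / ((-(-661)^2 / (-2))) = -13 / 27089102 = -0.00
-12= -12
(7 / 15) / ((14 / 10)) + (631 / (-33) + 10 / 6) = -565 / 33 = -17.12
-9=-9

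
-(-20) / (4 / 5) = 25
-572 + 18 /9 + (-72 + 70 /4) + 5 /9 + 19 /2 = -5530 /9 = -614.44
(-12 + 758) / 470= 373 / 235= 1.59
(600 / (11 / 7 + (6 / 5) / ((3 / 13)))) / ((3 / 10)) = 70000 / 237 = 295.36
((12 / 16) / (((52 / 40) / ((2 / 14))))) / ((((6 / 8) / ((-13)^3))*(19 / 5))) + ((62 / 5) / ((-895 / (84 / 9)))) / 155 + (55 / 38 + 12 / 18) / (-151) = -171336283421 / 2696142750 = -63.55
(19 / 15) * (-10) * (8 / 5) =-304 / 15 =-20.27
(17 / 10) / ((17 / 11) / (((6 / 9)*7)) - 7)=-1309 / 5135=-0.25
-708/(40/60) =-1062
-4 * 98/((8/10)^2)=-1225/2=-612.50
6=6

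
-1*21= -21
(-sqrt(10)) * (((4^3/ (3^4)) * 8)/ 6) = -256 * sqrt(10)/ 243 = -3.33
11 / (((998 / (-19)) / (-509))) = 106381 / 998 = 106.59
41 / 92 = 0.45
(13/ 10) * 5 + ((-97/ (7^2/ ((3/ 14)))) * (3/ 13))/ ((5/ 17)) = 137497/ 22295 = 6.17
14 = 14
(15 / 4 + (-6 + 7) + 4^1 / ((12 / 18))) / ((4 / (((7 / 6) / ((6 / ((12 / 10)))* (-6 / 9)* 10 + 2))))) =-301 / 3008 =-0.10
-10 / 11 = -0.91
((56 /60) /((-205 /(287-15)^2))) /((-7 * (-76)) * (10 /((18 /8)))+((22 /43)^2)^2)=-663958504608 /4660815526475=-0.14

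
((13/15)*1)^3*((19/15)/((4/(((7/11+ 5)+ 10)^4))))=9133504649152/741200625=12322.58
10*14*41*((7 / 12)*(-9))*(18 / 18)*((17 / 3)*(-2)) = 341530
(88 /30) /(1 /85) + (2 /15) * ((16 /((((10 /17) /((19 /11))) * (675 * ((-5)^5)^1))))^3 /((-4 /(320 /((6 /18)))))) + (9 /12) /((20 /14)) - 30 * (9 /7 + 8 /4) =13229359447610409183675624943 /87445502758026123046875000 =151.29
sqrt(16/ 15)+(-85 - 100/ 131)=-11235/ 131+4*sqrt(15)/ 15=-84.73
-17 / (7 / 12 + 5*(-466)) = 204 / 27953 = 0.01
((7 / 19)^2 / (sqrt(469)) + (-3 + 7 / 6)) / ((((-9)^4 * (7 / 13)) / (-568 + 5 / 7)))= 567853 / 1928934 - 143 * sqrt(469) / 3077109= 0.29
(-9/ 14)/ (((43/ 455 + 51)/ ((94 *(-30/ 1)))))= 412425/ 11624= 35.48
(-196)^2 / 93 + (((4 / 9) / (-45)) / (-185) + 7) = 975698449 / 2322675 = 420.08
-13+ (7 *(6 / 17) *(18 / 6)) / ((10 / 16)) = -97 / 85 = -1.14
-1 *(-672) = 672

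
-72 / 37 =-1.95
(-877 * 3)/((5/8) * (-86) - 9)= 10524/251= 41.93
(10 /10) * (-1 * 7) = -7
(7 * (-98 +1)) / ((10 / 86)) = -29197 / 5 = -5839.40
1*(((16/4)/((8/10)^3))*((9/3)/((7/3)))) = 1125/112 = 10.04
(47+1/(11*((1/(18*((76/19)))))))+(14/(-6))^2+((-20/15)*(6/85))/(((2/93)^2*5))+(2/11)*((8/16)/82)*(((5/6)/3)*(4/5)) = 31549843/1725075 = 18.29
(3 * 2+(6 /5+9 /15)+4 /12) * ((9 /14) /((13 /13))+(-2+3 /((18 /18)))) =1403 /105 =13.36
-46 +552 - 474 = 32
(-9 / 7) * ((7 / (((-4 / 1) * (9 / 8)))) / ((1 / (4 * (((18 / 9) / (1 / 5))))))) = 80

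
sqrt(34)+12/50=6/25+sqrt(34)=6.07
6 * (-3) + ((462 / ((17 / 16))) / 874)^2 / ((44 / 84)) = -967341762 / 55190041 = -17.53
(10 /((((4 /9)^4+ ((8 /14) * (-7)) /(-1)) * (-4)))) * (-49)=321489 /10600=30.33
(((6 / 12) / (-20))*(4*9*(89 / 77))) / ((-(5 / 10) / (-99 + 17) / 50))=-656820 / 77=-8530.13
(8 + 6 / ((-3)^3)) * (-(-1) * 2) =140 / 9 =15.56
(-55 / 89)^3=-166375 / 704969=-0.24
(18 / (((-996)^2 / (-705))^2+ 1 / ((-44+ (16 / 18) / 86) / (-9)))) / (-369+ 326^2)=0.00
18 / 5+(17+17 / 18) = 1939 / 90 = 21.54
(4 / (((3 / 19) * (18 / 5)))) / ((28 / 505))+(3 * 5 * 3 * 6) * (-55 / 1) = -5565325 / 378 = -14723.08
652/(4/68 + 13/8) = 387.21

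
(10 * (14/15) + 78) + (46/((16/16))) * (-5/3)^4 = 35824/81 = 442.27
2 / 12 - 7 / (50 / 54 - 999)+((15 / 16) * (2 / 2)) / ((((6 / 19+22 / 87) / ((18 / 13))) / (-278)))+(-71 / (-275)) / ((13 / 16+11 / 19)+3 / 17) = -93081823168327789 / 146759516732400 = -634.25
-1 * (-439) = 439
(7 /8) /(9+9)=7 /144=0.05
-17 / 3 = -5.67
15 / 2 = 7.50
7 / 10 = 0.70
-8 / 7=-1.14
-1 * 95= -95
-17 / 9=-1.89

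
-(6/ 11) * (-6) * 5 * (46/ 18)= 460/ 11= 41.82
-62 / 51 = -1.22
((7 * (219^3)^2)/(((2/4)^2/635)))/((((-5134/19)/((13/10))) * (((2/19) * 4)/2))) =-460274594668773412437/10268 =-44826119465209720.73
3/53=0.06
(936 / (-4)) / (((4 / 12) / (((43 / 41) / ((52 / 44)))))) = -25542 / 41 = -622.98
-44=-44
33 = 33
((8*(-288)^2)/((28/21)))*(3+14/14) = 1990656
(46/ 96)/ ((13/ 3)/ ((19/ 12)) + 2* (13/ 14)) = 3059/ 29328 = 0.10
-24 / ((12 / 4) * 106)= -4 / 53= -0.08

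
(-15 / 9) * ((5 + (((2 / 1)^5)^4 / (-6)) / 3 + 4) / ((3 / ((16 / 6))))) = 20968280 / 243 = 86289.22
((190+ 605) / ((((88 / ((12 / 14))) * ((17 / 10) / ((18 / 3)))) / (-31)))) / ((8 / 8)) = -847.23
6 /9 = 2 /3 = 0.67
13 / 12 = 1.08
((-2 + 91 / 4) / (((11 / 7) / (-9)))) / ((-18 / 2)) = 581 / 44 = 13.20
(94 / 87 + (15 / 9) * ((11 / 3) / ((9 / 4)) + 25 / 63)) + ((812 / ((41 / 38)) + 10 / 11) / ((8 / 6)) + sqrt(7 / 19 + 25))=sqrt(9158) / 19 + 8447755879 / 14831586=574.62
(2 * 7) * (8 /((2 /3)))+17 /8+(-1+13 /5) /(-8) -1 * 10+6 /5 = 1289 /8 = 161.12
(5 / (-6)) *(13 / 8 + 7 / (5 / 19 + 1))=-215 / 36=-5.97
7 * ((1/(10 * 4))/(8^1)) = 7/320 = 0.02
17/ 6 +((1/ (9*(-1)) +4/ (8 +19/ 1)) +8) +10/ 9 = 647/ 54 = 11.98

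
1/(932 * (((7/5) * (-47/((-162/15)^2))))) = -729/383285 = -0.00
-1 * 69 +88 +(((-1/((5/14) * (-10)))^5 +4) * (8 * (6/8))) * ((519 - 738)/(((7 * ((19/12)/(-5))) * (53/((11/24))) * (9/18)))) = 826436287753/13767578125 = 60.03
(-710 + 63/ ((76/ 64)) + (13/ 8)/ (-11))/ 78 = -8.42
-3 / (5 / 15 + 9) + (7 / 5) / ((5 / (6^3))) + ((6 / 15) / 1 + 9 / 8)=86357 / 1400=61.68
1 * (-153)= -153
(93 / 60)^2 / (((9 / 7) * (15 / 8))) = 6727 / 6750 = 1.00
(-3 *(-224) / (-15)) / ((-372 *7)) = 8 / 465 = 0.02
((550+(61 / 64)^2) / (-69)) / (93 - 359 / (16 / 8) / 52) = -29334773 / 329009664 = -0.09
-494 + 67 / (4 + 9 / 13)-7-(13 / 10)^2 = -2979309 / 6100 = -488.41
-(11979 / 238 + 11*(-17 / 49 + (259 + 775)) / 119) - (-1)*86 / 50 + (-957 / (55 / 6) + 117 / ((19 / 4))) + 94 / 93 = -114840081593 / 515168850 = -222.92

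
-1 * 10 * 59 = -590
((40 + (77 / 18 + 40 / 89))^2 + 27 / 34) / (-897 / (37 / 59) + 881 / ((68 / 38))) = -3230663784059 / 1514228404878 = -2.13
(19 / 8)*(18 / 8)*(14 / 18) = 133 / 32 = 4.16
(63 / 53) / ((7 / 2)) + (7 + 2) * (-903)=-430713 / 53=-8126.66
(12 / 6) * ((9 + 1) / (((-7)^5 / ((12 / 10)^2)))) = -144 / 84035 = -0.00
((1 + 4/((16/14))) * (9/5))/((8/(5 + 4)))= 729/80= 9.11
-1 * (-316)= 316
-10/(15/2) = -4/3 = -1.33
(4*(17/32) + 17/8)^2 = 18.06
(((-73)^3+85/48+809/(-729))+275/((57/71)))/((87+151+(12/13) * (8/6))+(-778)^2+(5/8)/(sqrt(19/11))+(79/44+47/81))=-345569950852082403509491/538372940842722220702209+79263083169971415 * sqrt(209)/2273130194669271598520438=-0.64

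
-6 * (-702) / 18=234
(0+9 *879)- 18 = 7893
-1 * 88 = -88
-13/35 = -0.37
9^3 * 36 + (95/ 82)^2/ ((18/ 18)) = 176473681/ 6724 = 26245.34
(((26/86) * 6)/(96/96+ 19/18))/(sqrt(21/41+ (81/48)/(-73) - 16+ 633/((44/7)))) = 5616 * sqrt(59099780993)/14279948905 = 0.10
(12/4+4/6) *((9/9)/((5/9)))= 33/5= 6.60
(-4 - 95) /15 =-33 /5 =-6.60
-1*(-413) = 413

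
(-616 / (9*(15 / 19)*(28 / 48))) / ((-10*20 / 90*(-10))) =-836 / 125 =-6.69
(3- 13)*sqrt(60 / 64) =-5*sqrt(15) / 2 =-9.68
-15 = -15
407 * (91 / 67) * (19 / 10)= 703703 / 670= 1050.30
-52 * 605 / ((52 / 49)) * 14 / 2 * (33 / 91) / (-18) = 326095 / 78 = 4180.71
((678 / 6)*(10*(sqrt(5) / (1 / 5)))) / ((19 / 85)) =480250*sqrt(5) / 19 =56519.56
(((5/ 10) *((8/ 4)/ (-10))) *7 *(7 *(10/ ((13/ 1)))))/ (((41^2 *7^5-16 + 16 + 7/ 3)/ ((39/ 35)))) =-9/ 60541220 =-0.00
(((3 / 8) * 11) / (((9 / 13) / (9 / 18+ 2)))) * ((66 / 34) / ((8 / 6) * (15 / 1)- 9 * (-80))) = 1573 / 40256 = 0.04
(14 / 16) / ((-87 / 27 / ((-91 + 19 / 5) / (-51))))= -2289 / 4930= -0.46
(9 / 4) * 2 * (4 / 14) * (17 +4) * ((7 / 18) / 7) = 3 / 2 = 1.50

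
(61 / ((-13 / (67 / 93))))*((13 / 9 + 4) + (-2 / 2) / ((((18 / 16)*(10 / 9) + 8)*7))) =-51720985 / 2818179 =-18.35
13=13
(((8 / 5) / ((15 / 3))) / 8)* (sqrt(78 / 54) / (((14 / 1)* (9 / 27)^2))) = 3* sqrt(13) / 350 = 0.03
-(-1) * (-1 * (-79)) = 79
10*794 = 7940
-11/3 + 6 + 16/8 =13/3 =4.33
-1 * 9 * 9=-81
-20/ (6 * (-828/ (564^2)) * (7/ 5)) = 914.70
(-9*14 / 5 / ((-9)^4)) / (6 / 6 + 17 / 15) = -0.00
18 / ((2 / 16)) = 144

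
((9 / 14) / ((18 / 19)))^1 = 19 / 28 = 0.68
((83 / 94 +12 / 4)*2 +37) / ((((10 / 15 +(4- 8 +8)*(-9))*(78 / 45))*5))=-4734 / 32383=-0.15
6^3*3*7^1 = 4536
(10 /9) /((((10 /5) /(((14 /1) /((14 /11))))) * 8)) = 55 /72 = 0.76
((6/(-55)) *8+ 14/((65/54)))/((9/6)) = 5128/715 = 7.17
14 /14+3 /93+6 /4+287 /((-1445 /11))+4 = 389491 /89590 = 4.35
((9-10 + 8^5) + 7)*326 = 10684324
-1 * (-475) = 475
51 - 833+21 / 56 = -6253 / 8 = -781.62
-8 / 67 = -0.12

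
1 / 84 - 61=-5123 / 84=-60.99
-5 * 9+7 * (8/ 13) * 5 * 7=1375/ 13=105.77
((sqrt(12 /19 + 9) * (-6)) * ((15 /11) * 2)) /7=-180 * sqrt(3477) /1463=-7.25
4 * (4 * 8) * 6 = 768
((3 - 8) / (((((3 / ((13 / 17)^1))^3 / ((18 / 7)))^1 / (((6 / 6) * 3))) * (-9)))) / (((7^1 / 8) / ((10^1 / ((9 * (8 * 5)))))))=43940 / 19499697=0.00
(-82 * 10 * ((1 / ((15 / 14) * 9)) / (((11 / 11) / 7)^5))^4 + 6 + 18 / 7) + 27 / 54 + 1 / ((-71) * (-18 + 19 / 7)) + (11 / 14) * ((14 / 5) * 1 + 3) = -26733569948612610757413759746 / 3532687617375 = -7567487659290199.53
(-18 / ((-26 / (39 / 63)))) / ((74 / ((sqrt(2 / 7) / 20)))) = 3 * sqrt(14) / 72520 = 0.00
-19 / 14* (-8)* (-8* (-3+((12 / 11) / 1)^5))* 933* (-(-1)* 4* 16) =8506999535616 / 1127357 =7545967.72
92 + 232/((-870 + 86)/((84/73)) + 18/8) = 25756/281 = 91.66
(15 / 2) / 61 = 0.12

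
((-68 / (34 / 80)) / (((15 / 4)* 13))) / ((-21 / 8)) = 1024 / 819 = 1.25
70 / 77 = 10 / 11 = 0.91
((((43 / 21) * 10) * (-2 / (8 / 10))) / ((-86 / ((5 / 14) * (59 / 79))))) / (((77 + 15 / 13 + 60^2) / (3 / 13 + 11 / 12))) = 1320125 / 26653785984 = 0.00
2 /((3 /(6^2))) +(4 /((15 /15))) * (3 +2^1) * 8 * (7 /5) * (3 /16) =66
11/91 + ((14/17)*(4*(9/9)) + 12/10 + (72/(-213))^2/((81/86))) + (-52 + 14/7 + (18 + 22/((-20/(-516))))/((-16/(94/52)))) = -15640946749/140371686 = -111.43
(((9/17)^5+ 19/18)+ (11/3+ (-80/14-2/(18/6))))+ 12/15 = -730941767/894509910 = -0.82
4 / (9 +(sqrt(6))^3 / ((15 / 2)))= 300 / 643 - 80* sqrt(6) / 1929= 0.36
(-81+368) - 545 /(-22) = 6859 /22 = 311.77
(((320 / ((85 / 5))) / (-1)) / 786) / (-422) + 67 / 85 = 5556241 / 7048455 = 0.79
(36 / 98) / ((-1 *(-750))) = 3 / 6125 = 0.00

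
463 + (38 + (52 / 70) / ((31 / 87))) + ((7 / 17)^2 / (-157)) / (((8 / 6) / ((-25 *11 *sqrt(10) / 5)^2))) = 47121069987 / 98459410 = 478.58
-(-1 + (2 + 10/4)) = -7/2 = -3.50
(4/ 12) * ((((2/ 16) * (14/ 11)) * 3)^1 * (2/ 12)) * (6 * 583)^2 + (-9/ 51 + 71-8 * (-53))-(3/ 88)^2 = 42776953671/ 131648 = 324934.32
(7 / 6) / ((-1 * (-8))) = 7 / 48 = 0.15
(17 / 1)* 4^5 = 17408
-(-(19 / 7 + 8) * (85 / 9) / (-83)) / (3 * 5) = -425 / 5229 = -0.08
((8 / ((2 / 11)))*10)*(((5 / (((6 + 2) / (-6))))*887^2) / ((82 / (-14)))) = 9087181950 / 41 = 221638584.15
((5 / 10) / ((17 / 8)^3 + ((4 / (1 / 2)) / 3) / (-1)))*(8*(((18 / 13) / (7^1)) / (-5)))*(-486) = 53747712 / 4842565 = 11.10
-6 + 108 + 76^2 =5878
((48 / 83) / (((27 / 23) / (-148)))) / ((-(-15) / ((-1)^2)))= -54464 / 11205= -4.86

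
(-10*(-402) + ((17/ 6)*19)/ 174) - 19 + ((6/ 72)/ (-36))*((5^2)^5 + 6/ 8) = -932298971/ 50112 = -18604.31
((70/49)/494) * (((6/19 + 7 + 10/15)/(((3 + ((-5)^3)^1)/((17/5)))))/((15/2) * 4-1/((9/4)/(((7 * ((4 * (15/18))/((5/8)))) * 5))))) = 153/12596012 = 0.00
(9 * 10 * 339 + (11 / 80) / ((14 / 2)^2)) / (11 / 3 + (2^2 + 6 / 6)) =358797633 / 101920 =3520.38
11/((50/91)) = 1001/50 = 20.02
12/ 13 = 0.92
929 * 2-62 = 1796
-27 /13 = -2.08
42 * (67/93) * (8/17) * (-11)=-82544/527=-156.63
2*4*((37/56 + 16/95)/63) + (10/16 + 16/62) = 10268933/10389960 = 0.99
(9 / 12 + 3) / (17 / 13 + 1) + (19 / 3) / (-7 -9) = 59 / 48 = 1.23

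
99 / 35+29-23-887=-30736 / 35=-878.17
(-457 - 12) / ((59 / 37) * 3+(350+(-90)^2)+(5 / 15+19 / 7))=-364413 / 6571735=-0.06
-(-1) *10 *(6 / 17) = 60 / 17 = 3.53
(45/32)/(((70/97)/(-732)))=-159759/112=-1426.42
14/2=7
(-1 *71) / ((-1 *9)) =71 / 9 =7.89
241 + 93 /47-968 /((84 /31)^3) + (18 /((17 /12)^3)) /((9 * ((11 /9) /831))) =126573173472013 /188185075848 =672.60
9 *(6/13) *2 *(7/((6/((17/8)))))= 1071/52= 20.60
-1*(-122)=122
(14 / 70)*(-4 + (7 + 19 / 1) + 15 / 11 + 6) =323 / 55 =5.87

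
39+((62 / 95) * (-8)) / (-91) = 337651 / 8645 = 39.06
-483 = -483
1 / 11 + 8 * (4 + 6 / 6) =441 / 11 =40.09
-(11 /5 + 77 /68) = -1133 /340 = -3.33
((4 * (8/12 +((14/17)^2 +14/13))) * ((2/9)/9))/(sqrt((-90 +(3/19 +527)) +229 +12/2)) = 218368 * sqrt(26961)/3886432407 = 0.01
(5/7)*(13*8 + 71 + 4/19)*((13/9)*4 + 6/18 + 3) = 1364890/1197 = 1140.26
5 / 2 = 2.50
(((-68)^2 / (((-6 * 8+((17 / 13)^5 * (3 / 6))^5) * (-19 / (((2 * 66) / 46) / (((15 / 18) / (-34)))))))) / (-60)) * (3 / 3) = 1171505868083550330108823342782870528 / 55368100697570781119413834487996675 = 21.16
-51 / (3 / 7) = -119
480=480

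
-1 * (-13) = 13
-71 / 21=-3.38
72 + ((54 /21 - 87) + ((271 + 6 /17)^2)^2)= 3169799973587200 /584647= 5421733068.99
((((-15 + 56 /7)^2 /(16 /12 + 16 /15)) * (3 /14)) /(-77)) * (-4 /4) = 5 /88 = 0.06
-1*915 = -915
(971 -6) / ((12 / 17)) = 1367.08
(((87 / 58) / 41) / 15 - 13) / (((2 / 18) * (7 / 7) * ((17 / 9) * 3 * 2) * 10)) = -143883 / 139400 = -1.03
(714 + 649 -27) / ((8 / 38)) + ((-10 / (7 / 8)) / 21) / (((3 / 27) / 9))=308794 / 49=6301.92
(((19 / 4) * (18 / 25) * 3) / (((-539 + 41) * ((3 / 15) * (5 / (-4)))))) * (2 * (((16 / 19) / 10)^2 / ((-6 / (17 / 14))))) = -1632 / 6899375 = -0.00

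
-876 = -876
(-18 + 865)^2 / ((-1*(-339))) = 717409 / 339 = 2116.25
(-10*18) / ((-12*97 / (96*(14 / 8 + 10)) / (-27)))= -456840 / 97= -4709.69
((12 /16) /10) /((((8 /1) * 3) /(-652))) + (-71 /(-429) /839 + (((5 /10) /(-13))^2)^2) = -64441316473 /31630736280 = -2.04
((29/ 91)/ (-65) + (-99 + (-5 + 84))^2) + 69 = 2774106/ 5915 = 469.00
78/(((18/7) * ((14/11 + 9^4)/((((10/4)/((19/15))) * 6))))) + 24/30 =1172287/1371515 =0.85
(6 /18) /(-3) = -1 /9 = -0.11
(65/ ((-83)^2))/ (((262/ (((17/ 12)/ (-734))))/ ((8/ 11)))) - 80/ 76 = -437187258955/ 415327876062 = -1.05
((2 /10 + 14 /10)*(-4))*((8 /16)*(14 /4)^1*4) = -224 /5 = -44.80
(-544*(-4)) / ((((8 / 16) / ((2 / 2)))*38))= 2176 / 19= 114.53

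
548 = 548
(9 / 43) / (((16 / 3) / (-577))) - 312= -230235 / 688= -334.64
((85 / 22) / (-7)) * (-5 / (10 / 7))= 85 / 44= 1.93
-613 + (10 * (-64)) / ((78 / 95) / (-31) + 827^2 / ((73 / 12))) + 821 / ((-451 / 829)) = -11566267760192176 / 5450345184933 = -2122.12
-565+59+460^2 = 211094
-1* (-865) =865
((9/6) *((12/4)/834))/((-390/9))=-9/72280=-0.00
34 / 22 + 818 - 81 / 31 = 278574 / 341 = 816.93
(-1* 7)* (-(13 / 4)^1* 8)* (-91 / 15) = -16562 / 15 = -1104.13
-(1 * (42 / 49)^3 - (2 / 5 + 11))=18471 / 1715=10.77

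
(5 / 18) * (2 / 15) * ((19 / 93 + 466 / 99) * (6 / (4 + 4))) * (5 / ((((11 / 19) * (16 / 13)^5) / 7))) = 3721672093685 / 1274359578624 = 2.92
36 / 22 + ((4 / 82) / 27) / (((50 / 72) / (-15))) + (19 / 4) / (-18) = 216499 / 162360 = 1.33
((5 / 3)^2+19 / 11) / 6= 223 / 297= 0.75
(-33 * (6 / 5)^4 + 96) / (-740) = -4308 / 115625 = -0.04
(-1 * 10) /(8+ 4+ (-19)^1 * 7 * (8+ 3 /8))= 16 /1763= 0.01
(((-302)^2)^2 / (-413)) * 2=-16636339232 / 413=-40281693.06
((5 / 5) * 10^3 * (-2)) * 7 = -14000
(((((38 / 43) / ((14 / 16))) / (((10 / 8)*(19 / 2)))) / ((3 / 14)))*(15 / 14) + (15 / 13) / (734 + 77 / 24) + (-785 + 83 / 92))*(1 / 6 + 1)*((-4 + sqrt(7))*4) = 9983042748058 / 682436703-4991521374029*sqrt(7) / 1364873406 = 4952.67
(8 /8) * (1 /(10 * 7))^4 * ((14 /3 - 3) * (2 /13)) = 1 /93639000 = 0.00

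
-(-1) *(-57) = -57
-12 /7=-1.71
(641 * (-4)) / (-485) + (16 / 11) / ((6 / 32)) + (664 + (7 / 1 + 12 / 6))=10980137 / 16005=686.04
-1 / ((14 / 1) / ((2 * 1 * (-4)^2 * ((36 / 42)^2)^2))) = -20736 / 16807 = -1.23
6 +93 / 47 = 375 / 47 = 7.98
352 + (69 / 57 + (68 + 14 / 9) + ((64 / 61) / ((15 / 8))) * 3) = 22136917 / 52155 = 424.44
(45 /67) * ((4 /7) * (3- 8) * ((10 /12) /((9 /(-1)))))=0.18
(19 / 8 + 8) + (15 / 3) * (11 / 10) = 127 / 8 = 15.88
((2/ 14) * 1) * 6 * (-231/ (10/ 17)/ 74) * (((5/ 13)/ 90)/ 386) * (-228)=0.01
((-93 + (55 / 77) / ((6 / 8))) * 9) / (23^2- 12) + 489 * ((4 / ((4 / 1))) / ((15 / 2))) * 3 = 3510387 / 18095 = 194.00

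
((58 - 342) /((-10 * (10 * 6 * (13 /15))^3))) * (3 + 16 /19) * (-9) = -46647 /6678880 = -0.01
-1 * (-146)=146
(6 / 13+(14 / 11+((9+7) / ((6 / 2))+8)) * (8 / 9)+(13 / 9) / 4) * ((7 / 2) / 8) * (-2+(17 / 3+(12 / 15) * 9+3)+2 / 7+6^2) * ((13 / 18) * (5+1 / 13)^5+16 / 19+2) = 13758975765700993 / 18624056880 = 738774.36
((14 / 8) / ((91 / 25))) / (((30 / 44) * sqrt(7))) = 55 * sqrt(7) / 546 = 0.27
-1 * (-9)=9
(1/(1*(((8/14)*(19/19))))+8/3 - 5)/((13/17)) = -119/156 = -0.76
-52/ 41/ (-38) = 26/ 779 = 0.03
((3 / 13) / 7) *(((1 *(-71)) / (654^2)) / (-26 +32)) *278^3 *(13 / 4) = -190678949 / 2994012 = -63.69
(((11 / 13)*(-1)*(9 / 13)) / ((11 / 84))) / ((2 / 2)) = -756 / 169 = -4.47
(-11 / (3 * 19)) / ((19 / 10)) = -0.10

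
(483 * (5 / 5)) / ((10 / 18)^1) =869.40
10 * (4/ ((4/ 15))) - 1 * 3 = 147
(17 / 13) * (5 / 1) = 85 / 13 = 6.54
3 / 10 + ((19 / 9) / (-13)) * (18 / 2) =-151 / 130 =-1.16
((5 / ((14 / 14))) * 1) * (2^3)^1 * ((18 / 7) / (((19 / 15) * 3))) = 3600 / 133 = 27.07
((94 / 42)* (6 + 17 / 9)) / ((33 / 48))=53392 / 2079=25.68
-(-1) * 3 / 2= 3 / 2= 1.50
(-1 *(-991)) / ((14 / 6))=2973 / 7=424.71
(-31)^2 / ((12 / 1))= 961 / 12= 80.08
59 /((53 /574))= 33866 /53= 638.98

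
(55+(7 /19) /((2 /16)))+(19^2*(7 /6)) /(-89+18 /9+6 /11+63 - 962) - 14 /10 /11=780159803 /13593360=57.39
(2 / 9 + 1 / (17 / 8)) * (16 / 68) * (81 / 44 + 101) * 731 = 12254.87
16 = 16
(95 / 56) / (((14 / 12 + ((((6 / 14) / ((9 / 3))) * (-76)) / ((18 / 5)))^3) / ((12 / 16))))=-10180485 / 210152912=-0.05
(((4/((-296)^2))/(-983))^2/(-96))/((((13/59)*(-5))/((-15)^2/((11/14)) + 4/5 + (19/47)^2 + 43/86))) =4126406723/702953969939558674022400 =0.00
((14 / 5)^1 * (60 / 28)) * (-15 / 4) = -45 / 2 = -22.50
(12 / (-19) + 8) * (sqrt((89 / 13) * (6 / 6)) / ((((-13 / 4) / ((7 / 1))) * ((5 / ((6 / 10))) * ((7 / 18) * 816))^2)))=-81 * sqrt(1157) / 463989500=-0.00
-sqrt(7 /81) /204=-sqrt(7) /1836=-0.00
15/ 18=5/ 6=0.83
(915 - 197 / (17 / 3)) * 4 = 3520.94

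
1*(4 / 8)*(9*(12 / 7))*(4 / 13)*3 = 7.12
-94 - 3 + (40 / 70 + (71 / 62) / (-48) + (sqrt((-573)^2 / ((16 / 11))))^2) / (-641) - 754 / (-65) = -29213560949 / 66766560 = -437.55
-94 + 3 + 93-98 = -96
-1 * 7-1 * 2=-9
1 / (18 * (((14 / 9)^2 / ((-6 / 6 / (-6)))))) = 3 / 784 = 0.00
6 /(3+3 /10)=20 /11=1.82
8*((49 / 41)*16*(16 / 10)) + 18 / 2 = 52021 / 205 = 253.76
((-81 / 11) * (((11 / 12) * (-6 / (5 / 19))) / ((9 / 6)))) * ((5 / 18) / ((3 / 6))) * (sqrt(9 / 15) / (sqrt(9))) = 19 * sqrt(15) / 5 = 14.72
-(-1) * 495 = 495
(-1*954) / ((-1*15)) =318 / 5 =63.60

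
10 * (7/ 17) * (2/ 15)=0.55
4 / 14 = 2 / 7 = 0.29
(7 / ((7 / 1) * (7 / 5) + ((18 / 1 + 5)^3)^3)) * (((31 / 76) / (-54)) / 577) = -1085 / 21325719557944410912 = -0.00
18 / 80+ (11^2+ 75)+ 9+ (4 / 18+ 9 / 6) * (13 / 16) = 297539 / 1440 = 206.62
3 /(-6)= -1 /2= -0.50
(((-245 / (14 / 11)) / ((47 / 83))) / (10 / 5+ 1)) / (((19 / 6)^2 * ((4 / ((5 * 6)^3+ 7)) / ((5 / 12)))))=-4315043425 / 135736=-31789.97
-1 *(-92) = 92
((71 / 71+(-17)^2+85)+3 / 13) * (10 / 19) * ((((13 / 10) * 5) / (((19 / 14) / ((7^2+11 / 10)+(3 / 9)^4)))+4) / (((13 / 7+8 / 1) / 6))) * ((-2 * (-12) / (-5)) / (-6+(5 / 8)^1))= 1823713760512 / 69620655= 26195.01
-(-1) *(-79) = -79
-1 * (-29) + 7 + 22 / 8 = 155 / 4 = 38.75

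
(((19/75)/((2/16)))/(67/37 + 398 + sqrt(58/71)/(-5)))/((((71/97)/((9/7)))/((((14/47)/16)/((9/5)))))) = 2523067 * sqrt(4118)/3888554986233303 + 1681249105/18256126695931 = 0.00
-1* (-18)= 18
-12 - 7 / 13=-163 / 13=-12.54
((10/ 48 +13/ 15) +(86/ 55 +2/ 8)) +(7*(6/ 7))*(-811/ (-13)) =2157563/ 5720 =377.20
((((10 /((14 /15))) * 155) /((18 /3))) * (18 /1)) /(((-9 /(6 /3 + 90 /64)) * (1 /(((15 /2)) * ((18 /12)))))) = -19006875 /896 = -21213.03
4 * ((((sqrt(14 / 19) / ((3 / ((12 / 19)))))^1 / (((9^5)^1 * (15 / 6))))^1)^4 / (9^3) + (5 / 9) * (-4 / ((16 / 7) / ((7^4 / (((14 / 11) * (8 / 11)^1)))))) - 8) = -42194890843019001235543122696686302901 / 4169647320875353279114453184490000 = -10119.53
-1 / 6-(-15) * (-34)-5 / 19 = -58189 / 114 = -510.43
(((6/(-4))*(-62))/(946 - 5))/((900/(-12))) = -0.00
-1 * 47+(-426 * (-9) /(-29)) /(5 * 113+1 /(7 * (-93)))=-251913208 /5333303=-47.23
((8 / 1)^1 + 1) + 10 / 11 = 109 / 11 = 9.91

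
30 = 30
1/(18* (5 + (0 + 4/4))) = 1/108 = 0.01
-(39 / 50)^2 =-1521 / 2500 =-0.61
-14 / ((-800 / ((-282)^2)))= 139167 / 100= 1391.67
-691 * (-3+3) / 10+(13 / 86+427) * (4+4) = 146940 / 43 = 3417.21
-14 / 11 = -1.27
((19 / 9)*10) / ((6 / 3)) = 95 / 9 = 10.56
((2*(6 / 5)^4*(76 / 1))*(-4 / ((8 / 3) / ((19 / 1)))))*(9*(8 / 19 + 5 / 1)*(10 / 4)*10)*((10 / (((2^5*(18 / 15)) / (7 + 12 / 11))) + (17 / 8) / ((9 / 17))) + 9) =-45560639106 / 275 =-165675051.29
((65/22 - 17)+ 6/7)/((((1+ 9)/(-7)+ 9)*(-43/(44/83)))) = 4062/189157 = 0.02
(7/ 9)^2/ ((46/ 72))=0.95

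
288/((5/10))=576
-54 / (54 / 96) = -96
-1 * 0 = 0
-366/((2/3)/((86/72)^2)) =-112789/144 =-783.26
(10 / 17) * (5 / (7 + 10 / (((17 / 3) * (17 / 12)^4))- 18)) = -4176050 / 14996347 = -0.28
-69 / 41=-1.68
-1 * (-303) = 303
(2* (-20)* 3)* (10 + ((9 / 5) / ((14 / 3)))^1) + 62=-8290 / 7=-1184.29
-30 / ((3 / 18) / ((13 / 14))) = -1170 / 7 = -167.14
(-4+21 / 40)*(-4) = 139 / 10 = 13.90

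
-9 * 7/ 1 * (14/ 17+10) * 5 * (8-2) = -347760/ 17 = -20456.47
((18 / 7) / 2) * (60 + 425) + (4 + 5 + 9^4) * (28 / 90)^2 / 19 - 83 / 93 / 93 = 3778968712 / 5751585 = 657.03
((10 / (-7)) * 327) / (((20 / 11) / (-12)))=21582 / 7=3083.14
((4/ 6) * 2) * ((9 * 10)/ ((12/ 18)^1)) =180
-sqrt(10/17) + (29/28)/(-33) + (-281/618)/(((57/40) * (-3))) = 1220183/16274412 -sqrt(170)/17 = -0.69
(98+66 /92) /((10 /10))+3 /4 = 9151 /92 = 99.47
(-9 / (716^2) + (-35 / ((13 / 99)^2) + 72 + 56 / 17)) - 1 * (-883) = -1578168458753 / 1472860688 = -1071.50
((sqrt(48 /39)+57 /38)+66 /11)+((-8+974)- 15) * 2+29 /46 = 4 * sqrt(13) /13+43933 /23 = 1911.24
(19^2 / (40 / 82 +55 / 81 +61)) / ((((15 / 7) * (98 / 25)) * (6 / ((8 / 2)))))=666045 / 1445192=0.46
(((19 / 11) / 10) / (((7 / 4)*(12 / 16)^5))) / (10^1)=19456 / 467775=0.04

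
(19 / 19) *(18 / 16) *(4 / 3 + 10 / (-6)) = -3 / 8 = -0.38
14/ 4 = 7/ 2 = 3.50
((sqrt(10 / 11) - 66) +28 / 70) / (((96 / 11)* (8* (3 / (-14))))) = 3157 / 720 - 7* sqrt(110) / 1152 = 4.32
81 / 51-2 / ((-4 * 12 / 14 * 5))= 1739 / 1020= 1.70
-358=-358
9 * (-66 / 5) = -594 / 5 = -118.80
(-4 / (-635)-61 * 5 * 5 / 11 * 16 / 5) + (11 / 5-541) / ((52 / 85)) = -240517171 / 181610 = -1324.36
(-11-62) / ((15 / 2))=-146 / 15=-9.73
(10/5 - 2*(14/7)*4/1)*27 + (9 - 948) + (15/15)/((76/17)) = -100075/76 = -1316.78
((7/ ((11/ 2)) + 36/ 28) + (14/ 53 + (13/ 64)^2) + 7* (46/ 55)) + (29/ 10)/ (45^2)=1475807060677/ 169247232000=8.72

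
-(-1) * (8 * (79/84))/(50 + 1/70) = 1580/10503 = 0.15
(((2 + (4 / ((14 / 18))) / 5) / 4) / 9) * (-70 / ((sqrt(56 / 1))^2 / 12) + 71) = 212 / 45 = 4.71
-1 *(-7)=7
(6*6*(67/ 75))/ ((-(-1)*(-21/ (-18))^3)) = 173664/ 8575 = 20.25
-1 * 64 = -64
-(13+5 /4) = -57 /4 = -14.25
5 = 5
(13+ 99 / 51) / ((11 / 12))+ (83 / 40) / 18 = 2210081 / 134640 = 16.41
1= 1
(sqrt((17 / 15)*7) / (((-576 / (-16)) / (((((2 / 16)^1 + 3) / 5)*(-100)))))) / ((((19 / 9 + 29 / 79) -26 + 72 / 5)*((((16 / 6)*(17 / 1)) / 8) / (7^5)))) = 165969125*sqrt(1785) / 4410208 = 1589.96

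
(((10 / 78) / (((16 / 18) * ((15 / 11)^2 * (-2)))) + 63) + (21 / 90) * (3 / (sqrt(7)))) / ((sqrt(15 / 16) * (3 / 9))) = sqrt(15) * (312 * sqrt(7) + 196439) / 3900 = 195.90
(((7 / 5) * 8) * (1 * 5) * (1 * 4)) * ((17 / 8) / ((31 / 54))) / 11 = 25704 / 341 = 75.38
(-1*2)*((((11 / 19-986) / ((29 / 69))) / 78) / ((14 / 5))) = 2153145 / 100282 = 21.47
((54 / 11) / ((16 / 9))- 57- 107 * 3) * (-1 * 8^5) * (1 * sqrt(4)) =270508032 / 11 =24591639.27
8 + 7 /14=17 /2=8.50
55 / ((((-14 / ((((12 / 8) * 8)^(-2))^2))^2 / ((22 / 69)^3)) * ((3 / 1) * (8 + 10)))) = 73205 / 186877529772982272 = 0.00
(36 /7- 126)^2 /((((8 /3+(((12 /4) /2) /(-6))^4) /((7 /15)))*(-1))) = -183223296 /71785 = -2552.39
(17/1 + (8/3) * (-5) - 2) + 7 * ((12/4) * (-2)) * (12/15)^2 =-1891/75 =-25.21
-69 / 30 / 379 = -23 / 3790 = -0.01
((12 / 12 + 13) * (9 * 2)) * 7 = 1764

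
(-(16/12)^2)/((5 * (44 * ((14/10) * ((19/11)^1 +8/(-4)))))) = 4/189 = 0.02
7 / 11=0.64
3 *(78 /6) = 39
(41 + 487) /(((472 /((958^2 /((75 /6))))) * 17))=121144848 /25075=4831.30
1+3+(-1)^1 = 3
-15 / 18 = -5 / 6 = -0.83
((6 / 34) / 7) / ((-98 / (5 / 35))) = -3 / 81634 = -0.00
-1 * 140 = -140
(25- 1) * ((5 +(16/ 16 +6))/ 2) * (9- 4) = 720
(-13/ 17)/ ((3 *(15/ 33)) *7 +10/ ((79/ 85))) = -11297/ 299965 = -0.04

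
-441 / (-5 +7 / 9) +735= 31899 / 38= 839.45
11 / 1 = 11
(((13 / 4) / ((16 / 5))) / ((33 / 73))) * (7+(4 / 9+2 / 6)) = 166075 / 9504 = 17.47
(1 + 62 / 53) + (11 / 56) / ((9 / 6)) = 10243 / 4452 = 2.30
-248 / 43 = -5.77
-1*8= -8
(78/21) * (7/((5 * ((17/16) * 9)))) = 416/765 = 0.54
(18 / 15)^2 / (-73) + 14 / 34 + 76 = 2370063 / 31025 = 76.39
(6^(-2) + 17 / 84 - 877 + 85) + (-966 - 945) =-2702.77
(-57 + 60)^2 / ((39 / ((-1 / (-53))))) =3 / 689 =0.00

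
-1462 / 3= -487.33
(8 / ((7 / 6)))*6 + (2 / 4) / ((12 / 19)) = 7045 / 168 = 41.93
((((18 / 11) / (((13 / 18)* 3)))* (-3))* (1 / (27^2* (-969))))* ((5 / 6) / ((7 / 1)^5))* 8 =80 / 62880180363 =0.00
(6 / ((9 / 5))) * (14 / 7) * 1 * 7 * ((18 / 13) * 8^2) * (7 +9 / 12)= 416640 / 13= 32049.23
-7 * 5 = -35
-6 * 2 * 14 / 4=-42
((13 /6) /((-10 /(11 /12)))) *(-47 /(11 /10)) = 8.49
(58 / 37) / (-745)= -58 / 27565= -0.00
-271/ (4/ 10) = -1355/ 2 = -677.50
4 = 4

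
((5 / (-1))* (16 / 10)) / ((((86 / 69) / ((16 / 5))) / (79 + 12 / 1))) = -401856 / 215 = -1869.10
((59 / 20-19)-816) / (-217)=16641 / 4340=3.83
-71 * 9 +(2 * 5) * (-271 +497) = 1621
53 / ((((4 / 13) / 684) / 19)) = 2238561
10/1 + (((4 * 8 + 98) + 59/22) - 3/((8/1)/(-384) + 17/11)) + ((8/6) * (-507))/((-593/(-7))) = 1393980151/10502030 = 132.73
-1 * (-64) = 64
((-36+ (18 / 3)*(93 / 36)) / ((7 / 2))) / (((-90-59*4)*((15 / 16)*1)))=328 / 17115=0.02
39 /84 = 13 /28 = 0.46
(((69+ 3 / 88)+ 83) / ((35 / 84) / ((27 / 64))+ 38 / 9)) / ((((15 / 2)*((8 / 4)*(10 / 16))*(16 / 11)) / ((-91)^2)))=2991370473 / 168800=17721.39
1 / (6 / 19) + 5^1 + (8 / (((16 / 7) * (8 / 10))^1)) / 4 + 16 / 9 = 3179 / 288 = 11.04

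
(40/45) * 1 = 8/9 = 0.89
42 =42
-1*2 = -2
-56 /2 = -28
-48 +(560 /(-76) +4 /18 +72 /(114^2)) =-179152 /3249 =-55.14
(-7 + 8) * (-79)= -79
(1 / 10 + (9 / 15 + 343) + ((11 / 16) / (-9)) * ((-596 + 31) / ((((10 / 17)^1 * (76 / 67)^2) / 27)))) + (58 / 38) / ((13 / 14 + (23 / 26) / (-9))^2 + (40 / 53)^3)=608357490003412781 / 322790110374400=1884.68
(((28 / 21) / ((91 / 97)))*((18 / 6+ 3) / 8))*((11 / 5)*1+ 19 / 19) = 1552 / 455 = 3.41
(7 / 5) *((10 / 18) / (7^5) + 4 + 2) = 907583 / 108045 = 8.40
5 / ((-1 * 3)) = -5 / 3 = -1.67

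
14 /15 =0.93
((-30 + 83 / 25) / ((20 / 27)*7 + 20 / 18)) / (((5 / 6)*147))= -18009 / 520625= -0.03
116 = 116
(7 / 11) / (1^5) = 0.64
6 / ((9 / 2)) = 4 / 3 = 1.33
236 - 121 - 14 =101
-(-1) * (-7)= -7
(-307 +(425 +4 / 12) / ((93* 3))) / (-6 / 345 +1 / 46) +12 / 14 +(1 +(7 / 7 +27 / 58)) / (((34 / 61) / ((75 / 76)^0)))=-811712058919 / 11553948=-70254.09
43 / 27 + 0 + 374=10141 / 27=375.59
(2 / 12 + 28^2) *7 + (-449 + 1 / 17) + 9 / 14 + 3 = 5043.87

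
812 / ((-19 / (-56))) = 45472 / 19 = 2393.26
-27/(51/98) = -882/17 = -51.88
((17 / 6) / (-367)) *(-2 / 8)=17 / 8808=0.00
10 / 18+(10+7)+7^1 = 24.56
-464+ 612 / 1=148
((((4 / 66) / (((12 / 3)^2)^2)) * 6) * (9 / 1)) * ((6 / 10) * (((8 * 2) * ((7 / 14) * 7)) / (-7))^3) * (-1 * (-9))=-1944 / 55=-35.35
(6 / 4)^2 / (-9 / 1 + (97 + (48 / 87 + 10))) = 261 / 11432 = 0.02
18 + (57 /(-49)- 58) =-2017 /49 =-41.16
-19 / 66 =-0.29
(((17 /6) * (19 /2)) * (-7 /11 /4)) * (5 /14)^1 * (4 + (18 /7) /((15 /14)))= -323 /33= -9.79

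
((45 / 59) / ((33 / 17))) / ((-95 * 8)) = -51 / 98648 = -0.00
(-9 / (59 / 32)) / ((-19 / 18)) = 5184 / 1121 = 4.62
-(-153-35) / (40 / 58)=1363 / 5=272.60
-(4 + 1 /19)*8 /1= -616 /19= -32.42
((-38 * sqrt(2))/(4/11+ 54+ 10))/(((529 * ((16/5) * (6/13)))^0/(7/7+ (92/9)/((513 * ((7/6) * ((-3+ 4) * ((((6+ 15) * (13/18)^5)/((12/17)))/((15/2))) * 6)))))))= -64877076781 * sqrt(2)/109487622426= -0.84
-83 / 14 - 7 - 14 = -377 / 14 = -26.93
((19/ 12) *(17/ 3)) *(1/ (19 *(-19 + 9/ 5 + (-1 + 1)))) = -85/ 3096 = -0.03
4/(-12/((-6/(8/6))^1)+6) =6/13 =0.46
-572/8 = -143/2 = -71.50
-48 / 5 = -9.60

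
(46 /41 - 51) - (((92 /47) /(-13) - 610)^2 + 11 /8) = -45592152534243 /122449288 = -372334.97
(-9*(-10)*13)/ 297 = 130/ 33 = 3.94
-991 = -991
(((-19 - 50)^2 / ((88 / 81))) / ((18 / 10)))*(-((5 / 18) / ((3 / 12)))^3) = -330625 / 99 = -3339.65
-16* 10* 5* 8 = -6400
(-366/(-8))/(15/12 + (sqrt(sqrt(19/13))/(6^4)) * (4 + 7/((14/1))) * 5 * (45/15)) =-2529792 * 13^(3/4) * 19^(1/4)/21565345 - 4392 * 13^(1/4) * 19^(3/4)/21565345 + 105408 * sqrt(247)/21565345 + 789295104/21565345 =35.00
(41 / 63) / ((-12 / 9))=-41 / 84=-0.49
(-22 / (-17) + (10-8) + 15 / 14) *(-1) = -1039 / 238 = -4.37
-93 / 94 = -0.99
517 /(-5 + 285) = 517 /280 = 1.85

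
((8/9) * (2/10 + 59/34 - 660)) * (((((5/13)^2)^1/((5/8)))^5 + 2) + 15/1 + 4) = -12284.31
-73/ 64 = -1.14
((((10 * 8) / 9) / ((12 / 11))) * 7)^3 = 3652264000 / 19683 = 185554.23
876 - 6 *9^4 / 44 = -411 / 22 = -18.68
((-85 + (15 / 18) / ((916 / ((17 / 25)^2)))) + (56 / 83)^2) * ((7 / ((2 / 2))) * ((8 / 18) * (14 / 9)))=-19606209871871 / 47919022875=-409.15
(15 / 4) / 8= 15 / 32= 0.47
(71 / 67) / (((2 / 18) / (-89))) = -56871 / 67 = -848.82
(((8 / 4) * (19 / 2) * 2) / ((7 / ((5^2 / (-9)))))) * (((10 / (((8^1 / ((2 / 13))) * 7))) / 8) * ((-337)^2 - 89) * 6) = -67378750 / 1911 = -35258.37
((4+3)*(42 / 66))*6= 294 / 11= 26.73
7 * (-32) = -224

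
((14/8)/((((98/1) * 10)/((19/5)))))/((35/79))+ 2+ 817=80263501/98000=819.02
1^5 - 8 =-7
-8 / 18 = -4 / 9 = -0.44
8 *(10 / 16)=5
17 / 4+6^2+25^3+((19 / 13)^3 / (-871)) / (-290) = 17386554889733 / 1109880460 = 15665.25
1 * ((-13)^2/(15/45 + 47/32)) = 16224/173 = 93.78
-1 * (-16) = 16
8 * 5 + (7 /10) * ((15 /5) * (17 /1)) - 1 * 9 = 667 /10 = 66.70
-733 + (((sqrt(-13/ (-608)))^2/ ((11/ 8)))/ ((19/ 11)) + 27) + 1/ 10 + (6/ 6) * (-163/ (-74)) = -187983291/ 267140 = -703.69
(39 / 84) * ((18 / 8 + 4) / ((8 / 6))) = 975 / 448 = 2.18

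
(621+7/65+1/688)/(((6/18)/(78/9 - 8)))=27776001/22360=1242.22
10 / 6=5 / 3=1.67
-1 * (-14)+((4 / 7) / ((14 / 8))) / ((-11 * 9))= 67898 / 4851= 14.00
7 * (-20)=-140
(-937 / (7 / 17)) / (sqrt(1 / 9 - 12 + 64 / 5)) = -47787 *sqrt(205) / 287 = -2383.99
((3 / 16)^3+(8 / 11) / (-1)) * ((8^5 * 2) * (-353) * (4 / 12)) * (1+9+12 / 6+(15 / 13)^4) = 24046727396752 / 314171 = 76540251.64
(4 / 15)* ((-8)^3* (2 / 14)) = -2048 / 105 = -19.50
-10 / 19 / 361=-0.00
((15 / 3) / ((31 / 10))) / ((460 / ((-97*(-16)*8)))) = 31040 / 713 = 43.53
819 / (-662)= -819 / 662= -1.24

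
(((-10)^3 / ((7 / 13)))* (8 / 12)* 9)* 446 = -34788000 / 7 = -4969714.29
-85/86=-0.99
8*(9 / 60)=6 / 5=1.20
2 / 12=1 / 6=0.17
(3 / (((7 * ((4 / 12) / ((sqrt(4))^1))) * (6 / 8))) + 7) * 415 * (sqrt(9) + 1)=121180 / 7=17311.43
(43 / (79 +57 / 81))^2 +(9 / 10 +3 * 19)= 1347444213 / 23155520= 58.19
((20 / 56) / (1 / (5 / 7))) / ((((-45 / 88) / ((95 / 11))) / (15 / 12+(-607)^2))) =-33335975 / 21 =-1587427.38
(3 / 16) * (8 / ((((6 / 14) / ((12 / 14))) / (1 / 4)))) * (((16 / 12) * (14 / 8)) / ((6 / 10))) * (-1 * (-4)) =35 / 3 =11.67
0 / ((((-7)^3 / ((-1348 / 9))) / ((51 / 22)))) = 0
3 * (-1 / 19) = -3 / 19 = -0.16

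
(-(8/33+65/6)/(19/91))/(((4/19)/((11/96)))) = -28.87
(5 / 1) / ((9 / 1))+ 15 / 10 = 37 / 18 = 2.06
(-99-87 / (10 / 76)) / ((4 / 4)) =-3801 / 5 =-760.20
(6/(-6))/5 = -1/5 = -0.20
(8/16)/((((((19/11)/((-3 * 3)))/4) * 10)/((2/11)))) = -18/95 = -0.19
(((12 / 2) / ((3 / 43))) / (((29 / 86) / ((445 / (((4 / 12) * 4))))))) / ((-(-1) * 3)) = 822805 / 29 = 28372.59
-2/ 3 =-0.67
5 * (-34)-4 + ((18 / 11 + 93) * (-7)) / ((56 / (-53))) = 39861 / 88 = 452.97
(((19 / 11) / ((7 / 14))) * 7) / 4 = 133 / 22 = 6.05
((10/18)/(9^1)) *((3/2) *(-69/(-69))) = 5/54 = 0.09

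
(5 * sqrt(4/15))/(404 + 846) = sqrt(15)/1875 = 0.00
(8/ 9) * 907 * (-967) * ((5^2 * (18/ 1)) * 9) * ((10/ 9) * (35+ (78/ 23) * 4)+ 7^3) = -28827854719600/ 23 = -1253384987808.70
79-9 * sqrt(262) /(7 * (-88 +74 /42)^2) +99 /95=7604 /95-567 * sqrt(262) /3279721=80.04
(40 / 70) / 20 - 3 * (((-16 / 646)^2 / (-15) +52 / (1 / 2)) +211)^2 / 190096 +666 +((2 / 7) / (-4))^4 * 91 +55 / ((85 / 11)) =4468357824850014969829 / 6653474002940865450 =671.58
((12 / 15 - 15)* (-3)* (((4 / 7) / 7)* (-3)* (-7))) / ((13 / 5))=2556 / 91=28.09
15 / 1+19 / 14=229 / 14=16.36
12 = 12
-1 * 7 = -7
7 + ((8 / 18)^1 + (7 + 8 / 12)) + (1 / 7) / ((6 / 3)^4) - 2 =13225 / 1008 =13.12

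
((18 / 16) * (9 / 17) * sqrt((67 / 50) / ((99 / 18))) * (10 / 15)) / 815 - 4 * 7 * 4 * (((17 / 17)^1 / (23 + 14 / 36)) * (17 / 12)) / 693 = -136 / 13893 + 27 * sqrt(737) / 3048100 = -0.01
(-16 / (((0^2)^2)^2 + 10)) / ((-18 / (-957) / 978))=-415976 / 5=-83195.20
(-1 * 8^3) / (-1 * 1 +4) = -512 / 3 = -170.67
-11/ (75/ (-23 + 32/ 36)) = 2189/ 675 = 3.24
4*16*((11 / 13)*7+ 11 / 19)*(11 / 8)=141328 / 247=572.18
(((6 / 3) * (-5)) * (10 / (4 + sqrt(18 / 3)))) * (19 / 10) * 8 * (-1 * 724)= 440192 - 110048 * sqrt(6)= 170630.55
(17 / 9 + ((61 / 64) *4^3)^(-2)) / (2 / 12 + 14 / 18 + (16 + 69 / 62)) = 980623 / 9373199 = 0.10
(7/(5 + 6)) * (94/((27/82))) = 53956/297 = 181.67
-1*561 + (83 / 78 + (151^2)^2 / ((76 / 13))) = 263580340057 / 2964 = 88927240.24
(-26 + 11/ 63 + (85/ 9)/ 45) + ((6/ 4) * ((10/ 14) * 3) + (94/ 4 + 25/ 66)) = 2633/ 1782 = 1.48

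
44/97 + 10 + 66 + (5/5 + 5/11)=83128/1067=77.91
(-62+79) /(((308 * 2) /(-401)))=-6817 /616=-11.07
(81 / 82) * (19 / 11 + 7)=3888 / 451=8.62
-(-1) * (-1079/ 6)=-1079/ 6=-179.83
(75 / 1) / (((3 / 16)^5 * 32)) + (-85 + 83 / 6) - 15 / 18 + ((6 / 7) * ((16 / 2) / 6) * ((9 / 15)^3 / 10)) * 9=3558563732 / 354375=10041.80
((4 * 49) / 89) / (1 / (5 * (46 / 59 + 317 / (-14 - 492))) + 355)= 640220 / 103582383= 0.01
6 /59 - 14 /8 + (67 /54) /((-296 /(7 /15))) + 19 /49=-875101259 /693146160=-1.26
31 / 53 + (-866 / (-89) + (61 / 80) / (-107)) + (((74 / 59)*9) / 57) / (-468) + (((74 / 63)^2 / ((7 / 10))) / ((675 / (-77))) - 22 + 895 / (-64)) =-25.90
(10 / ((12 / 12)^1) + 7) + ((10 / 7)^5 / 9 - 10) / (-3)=9127043 / 453789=20.11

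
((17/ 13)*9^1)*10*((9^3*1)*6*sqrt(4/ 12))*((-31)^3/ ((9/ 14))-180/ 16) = -103401057465*sqrt(3)/ 13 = -13776606545.06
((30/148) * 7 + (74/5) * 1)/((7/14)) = 6001/185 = 32.44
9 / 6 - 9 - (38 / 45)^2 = -33263 / 4050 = -8.21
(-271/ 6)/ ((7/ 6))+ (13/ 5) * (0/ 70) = -271/ 7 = -38.71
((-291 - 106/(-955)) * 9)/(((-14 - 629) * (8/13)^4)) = 71407955151/2515210240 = 28.39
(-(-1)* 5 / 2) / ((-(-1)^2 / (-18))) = 45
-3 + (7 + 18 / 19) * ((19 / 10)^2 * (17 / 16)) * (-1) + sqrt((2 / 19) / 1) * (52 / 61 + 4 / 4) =-32.88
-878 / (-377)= 878 / 377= 2.33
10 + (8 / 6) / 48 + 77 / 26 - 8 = 2335 / 468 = 4.99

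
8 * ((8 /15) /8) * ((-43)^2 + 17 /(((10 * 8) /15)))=5927 /6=987.83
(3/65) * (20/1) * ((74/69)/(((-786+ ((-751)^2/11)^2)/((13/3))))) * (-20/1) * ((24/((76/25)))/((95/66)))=-94554240/528231932825437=-0.00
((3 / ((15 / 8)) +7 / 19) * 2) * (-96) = -35904 / 95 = -377.94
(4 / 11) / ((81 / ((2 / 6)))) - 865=-865.00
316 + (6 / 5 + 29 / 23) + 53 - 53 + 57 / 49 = 1801082 / 5635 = 319.62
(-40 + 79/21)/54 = -761/1134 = -0.67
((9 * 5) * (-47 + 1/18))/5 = -845/2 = -422.50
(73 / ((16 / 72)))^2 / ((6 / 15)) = 2158245 / 8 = 269780.62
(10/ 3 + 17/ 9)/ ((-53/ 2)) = -94/ 477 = -0.20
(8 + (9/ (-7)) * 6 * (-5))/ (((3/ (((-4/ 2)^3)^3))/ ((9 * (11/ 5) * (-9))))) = 1416367.54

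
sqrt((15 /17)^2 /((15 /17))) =sqrt(255) /17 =0.94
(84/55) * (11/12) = 7/5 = 1.40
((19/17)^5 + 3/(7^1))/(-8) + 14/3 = 131048887/29816997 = 4.40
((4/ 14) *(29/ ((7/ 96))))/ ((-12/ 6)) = -2784/ 49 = -56.82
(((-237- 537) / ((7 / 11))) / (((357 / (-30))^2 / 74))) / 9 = -7000400 / 99127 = -70.62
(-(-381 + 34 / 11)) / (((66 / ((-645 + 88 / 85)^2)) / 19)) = 236644059985127 / 5245350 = 45115018.06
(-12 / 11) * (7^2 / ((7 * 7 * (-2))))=6 / 11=0.55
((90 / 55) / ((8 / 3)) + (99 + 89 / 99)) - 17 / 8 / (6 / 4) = 19621 / 198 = 99.10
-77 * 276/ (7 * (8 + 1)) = -337.33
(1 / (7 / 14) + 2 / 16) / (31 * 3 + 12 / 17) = 289 / 12744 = 0.02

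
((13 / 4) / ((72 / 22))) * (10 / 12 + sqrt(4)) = 2431 / 864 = 2.81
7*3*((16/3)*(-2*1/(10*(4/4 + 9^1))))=-56/25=-2.24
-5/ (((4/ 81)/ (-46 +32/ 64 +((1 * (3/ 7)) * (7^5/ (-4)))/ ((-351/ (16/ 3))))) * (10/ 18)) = 343791/ 104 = 3305.68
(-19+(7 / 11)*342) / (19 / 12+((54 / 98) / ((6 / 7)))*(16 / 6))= 183540 / 3047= 60.24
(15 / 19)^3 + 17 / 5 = 133478 / 34295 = 3.89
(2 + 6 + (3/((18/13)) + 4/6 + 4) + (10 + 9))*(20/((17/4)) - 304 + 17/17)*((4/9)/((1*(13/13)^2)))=-2058826/459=-4485.46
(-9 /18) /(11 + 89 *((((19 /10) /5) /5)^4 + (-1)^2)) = -1953125000 /390636598569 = -0.00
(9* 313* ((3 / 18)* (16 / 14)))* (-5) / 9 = -6260 / 21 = -298.10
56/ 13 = 4.31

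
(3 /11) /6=1 /22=0.05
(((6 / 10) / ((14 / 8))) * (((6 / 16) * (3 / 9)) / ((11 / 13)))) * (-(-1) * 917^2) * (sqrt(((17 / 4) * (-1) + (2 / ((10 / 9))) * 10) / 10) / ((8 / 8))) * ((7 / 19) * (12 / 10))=98384013 * sqrt(22) / 20900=22079.52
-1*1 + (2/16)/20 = -159/160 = -0.99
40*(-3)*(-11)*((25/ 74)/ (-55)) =-300/ 37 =-8.11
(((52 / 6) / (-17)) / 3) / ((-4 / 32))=208 / 153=1.36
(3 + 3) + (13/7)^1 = 55/7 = 7.86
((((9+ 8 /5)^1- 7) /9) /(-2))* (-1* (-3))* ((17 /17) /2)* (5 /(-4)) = 3 /8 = 0.38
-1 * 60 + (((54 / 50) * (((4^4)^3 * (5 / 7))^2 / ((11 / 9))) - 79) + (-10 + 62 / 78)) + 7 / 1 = 2667538354283918639 / 21021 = 126898737181100.74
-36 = -36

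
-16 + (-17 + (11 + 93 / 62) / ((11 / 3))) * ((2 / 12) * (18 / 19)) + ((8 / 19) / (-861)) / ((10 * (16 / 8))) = -32653469 / 1799490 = -18.15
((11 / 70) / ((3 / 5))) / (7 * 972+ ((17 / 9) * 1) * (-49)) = 33 / 845642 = 0.00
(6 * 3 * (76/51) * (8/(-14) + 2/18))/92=-1102/8211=-0.13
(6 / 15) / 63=2 / 315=0.01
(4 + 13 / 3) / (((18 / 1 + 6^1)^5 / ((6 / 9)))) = 25 / 35831808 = 0.00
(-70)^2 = 4900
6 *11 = 66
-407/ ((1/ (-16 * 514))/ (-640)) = -2142187520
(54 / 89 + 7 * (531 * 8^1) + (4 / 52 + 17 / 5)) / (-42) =-86023192 / 121485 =-708.10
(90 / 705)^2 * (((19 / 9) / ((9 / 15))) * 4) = 1520 / 6627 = 0.23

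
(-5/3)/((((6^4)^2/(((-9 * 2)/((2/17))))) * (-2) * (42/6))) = -85/7838208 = -0.00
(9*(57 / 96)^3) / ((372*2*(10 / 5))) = 20577 / 16252928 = 0.00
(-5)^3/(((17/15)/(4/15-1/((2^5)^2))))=-510125/17408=-29.30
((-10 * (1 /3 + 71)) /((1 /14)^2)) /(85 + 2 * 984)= -419440 /6159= -68.10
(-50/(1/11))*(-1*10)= 5500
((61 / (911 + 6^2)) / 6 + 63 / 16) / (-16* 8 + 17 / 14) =-1256297 / 40342200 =-0.03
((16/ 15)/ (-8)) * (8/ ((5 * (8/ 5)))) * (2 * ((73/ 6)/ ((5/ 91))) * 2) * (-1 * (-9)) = -1062.88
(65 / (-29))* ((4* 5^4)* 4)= -650000 / 29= -22413.79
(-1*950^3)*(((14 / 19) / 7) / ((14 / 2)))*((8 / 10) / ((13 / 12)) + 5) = -6732650000 / 91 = -73985164.84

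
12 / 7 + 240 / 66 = 412 / 77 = 5.35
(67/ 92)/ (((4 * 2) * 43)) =0.00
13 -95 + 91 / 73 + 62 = -1369 / 73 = -18.75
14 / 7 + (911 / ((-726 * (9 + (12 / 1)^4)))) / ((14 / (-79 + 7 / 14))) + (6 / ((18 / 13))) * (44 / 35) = 3140836451 / 421704360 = 7.45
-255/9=-85/3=-28.33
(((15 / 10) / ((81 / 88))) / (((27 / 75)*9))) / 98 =550 / 107163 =0.01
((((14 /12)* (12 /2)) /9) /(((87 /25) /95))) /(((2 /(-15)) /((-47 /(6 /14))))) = 27348125 /1566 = 17463.68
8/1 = 8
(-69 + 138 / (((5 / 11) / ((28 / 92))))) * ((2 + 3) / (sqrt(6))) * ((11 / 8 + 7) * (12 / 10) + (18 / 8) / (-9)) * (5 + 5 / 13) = 1029 * sqrt(6) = 2520.52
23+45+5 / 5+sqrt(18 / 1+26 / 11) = 4*sqrt(154) / 11+69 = 73.51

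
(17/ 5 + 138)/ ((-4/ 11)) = -7777/ 20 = -388.85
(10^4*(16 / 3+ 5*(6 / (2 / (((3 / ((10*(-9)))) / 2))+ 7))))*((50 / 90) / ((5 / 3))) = 17180000 / 1017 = 16892.82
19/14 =1.36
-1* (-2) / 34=1 / 17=0.06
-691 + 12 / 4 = -688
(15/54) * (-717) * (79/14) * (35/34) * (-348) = 402609.56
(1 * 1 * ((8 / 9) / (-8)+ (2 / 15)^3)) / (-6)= 367 / 20250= 0.02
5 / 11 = 0.45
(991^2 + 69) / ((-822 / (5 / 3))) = -2455375 / 1233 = -1991.38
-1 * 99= -99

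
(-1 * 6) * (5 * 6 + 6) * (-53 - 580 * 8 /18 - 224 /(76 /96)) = 2436648 /19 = 128244.63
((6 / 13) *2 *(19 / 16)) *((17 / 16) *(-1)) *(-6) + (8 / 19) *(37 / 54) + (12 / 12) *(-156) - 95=-52012549 / 213408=-243.72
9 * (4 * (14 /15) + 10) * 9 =5562 /5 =1112.40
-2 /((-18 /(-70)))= -70 /9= -7.78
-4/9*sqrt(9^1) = -4/3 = -1.33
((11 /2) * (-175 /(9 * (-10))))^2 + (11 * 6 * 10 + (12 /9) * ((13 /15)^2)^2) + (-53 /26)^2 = 320026380151 /410670000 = 779.28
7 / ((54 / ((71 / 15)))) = 497 / 810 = 0.61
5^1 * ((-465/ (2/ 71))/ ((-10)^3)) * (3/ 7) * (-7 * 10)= -19809/ 8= -2476.12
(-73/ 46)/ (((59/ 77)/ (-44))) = 123662/ 1357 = 91.13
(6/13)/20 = 3/130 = 0.02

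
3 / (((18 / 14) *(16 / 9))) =21 / 16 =1.31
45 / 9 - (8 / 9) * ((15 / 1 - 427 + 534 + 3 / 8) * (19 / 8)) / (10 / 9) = -18201 / 80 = -227.51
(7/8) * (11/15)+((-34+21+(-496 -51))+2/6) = -22361/40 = -559.02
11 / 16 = 0.69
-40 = -40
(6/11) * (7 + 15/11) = 552/121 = 4.56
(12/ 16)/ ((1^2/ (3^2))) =27/ 4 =6.75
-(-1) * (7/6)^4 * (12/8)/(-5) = -2401/4320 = -0.56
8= 8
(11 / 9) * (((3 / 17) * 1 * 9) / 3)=11 / 17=0.65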